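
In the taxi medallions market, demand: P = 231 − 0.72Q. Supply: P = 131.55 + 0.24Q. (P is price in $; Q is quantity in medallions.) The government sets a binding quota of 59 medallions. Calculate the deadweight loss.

$954.53

Competitive equilibrium: 231 − 0.72Q = 131.55 + 0.24Q → Q* = 103.5938, P* = 156.4125.
At Q = 59: demand price = 231 − 0.72·59 = 188.52; supply price = 131.55 + 0.24·59 = 145.71.
ΔQ = 103.5938 − 59 = 44.5938; wedge = 188.52 − 145.71 = 42.81.
Deadweight loss = ½ × 44.5938 × 42.81 = $954.53.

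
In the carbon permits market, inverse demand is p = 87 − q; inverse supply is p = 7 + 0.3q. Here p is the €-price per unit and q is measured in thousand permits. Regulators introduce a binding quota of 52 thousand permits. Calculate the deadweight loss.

€59.14 thousand

Competitive equilibrium: 87 − q = 7 + 0.3q → q* = 61.5385, p* = 25.4615.
At q = 52: demand price = 87 − 1·52 = 35; supply price = 7 + 0.3·52 = 22.6.
Δq = 61.5385 − 52 = 9.5385; wedge = 35 − 22.6 = 12.4.
Deadweight loss = ½ × 9.5385 × 12.4 = €59.14 thousand.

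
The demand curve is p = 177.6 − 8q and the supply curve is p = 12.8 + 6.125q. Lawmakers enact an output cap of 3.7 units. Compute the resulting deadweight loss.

448.31

Competitive equilibrium: 177.6 − 8q = 12.8 + 6.125q → q* = 11.6673, p* = 84.2619.
At q = 3.7: demand price = 177.6 − 8·3.7 = 148; supply price = 12.8 + 6.125·3.7 = 35.4625.
Δq = 11.6673 − 3.7 = 7.9673; wedge = 148 − 35.4625 = 112.5375.
Welfare loss = ½ × 7.9673 × 112.5375 = 448.31.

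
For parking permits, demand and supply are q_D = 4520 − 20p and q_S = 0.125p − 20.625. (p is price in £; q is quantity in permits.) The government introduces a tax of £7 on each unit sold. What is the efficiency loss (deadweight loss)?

£3.04

In inverse form: demand p = 226 − 0.05q, supply p = 165 + 8q.
Competitive equilibrium: 226 − 0.05q = 165 + 8q → q* = 7.5776, p* = 225.6211.
With the tax, the buyer price exceeds the seller price by 7: (226 − 0.05q) − (165 + 8q) = 7 → q' = 6.7081.
Δq = 7.5776 − 6.7081 = 0.8695; the wedge equals the tax, 7.
The triangle = ½ × 0.8695 × 7 = £3.04.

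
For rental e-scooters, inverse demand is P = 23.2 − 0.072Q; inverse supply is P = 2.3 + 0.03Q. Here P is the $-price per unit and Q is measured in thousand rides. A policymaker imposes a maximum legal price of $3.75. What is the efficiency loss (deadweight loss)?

Competitive equilibrium: 23.2 − 0.072Q = 2.3 + 0.03Q → Q* = 204.902, P* = 8.4471.
At the ceiling P = 3.75, quantity supplied = (3.75 − 2.3)/0.03 = 48.3333.
Willingness to pay at Q' = 48.3333: 23.2 − 0.072·48.3333 = 19.72.
ΔQ = 204.902 − 48.3333 = 156.5687; wedge = 19.72 − 3.75 = 15.97.
DWL = ½ × 156.5687 × 15.97 = $1250.20 thousand.

$1250.20 thousand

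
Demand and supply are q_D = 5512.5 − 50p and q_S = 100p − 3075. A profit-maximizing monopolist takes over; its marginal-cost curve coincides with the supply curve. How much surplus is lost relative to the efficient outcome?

16854

In inverse form: demand p = 110.25 − 0.02q, supply p = 30.75 + 0.01q.
Competitive equilibrium: 110.25 − 0.02q = 30.75 + 0.01q → q* = 2650, p* = 57.25.
Marginal revenue: MR = 110.25 − 0.04q. Set MR = MC: 110.25 − 0.04q = 30.75 + 0.01q → q_m = 1590.
Price p_m = 110.25 − 0.02·1590 = 78.45; MC(q_m) = 30.75 + 0.01·1590 = 46.65.
Competitive q* = 2650, so Δq = 1060; wedge = 78.45 − 46.65 = 31.8.
Welfare loss = ½ × 1060 × 31.8 = 16854.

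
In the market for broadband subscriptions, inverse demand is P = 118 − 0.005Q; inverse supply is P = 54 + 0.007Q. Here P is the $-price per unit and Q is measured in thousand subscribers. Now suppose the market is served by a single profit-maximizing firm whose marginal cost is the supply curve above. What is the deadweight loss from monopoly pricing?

Competitive equilibrium: 118 − 0.005Q = 54 + 0.007Q → Q* = 5333.33333, P* = 91.33333.
Marginal revenue: MR = 118 − 0.01Q. Set MR = MC: 118 − 0.01Q = 54 + 0.007Q → Q_m = 3764.70588.
Price P_m = 118 − 0.005·3764.70588 = 99.17647; MC(Q_m) = 54 + 0.007·3764.70588 = 80.35294.
Competitive Q* = 5333.33333, so ΔQ = 1568.62745; wedge = 99.17647 − 80.35294 = 18.82353.
The triangle = ½ × 1568.62745 × 18.82353 = $14763.55 thousand.

$14763.55 thousand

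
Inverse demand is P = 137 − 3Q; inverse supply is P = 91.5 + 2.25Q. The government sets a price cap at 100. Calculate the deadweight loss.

62.74

Competitive equilibrium: 137 − 3Q = 91.5 + 2.25Q → Q* = 8.6667, P* = 111.
At the ceiling P = 100, quantity supplied = (100 − 91.5)/2.25 = 3.7778.
Willingness to pay at Q' = 3.7778: 137 − 3·3.7778 = 125.6666.
ΔQ = 8.6667 − 3.7778 = 4.8889; wedge = 125.6666 − 100 = 25.6666.
DWL = ½ × 4.8889 × 25.6666 = 62.74.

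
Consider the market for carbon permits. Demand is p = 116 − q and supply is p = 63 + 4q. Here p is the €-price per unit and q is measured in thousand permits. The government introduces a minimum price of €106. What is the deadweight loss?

€0.90 thousand

Competitive equilibrium: 116 − q = 63 + 4q → q* = 10.6, p* = 105.4.
At the floor p = 106, quantity demanded = (116 − 106)/1 = 10.
Sellers' marginal cost at q' = 10: 63 + 4·10 = 103.
Δq = 10.6 − 10 = 0.6; wedge = 106 − 103 = 3.
DWL = ½ × 0.6 × 3 = €0.90 thousand.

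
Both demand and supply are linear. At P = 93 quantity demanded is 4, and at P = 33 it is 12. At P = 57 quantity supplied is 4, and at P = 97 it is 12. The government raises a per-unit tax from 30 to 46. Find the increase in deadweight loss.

Demand slope = (33 − 93)/(12 − 4) = −7.5, so P = 123 − 7.5Q.
Supply slope = (97 − 57)/(12 − 4) = 5, so P = 37 + 5Q.
Competitive equilibrium: 123 − 7.5Q = 37 + 5Q → Q* = 6.88, P* = 71.4.
For a per-unit tax t: ΔQ = t/12.5, so DWL = ½·t·(t/12.5) = t²/25.
At t = 30: DWL = 36. At t = 46: DWL = 84.64.
Increase = 84.64 − 36 = 48.64.

48.64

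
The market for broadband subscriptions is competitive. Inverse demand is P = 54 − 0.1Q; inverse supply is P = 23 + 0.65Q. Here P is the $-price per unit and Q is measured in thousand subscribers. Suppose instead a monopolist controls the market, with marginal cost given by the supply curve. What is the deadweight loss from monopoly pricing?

$8.87 thousand

Competitive equilibrium: 54 − 0.1Q = 23 + 0.65Q → Q* = 41.3333, P* = 49.8667.
Marginal revenue: MR = 54 − 0.2Q. Set MR = MC: 54 − 0.2Q = 23 + 0.65Q → Q_m = 36.4706.
Price P_m = 54 − 0.1·36.4706 = 50.3529; MC(Q_m) = 23 + 0.65·36.4706 = 46.7059.
Competitive Q* = 41.3333, so ΔQ = 4.8627; wedge = 50.3529 − 46.7059 = 3.647.
Deadweight loss = ½ × 4.8627 × 3.647 = $8.87 thousand.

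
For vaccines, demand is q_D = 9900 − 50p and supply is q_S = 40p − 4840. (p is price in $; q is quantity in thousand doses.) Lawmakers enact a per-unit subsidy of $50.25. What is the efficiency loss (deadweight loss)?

In inverse form: demand p = 198 − 0.02q, supply p = 121 + 0.025q.
Competitive equilibrium: 198 − 0.02q = 121 + 0.025q → q* = 1711.1111, p* = 163.7778.
The subsidy lowers effective supply by 50.25: p = 70.75 + 0.025q.
New quantity: 198 − 0.02q = 70.75 + 0.025q → q' = 2827.7778.
Overproduction Δq = 2827.7778 − 1711.1111 = 1116.6667; wedge = subsidy = 50.25.
Welfare loss = ½ × 1116.6667 × 50.25 = $28056.25 thousand.

$28056.25 thousand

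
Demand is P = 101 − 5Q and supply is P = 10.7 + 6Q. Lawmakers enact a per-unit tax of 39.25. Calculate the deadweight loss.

70.03

Competitive equilibrium: 101 − 5Q = 10.7 + 6Q → Q* = 8.2091, P* = 59.9545.
With the tax, the buyer price exceeds the seller price by 39.25: (101 − 5Q) − (10.7 + 6Q) = 39.25 → Q' = 4.6409.
ΔQ = 8.2091 − 4.6409 = 3.5682; the wedge equals the tax, 39.25.
Deadweight loss = ½ × 3.5682 × 39.25 = 70.03.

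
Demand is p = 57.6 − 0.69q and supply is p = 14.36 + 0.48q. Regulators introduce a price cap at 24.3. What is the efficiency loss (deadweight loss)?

154.46

Competitive equilibrium: 57.6 − 0.69q = 14.36 + 0.48q → q* = 36.9573, p* = 32.0995.
At the ceiling p = 24.3, quantity supplied = (24.3 − 14.36)/0.48 = 20.7083.
Willingness to pay at q' = 20.7083: 57.6 − 0.69·20.7083 = 43.3113.
Δq = 36.9573 − 20.7083 = 16.249; wedge = 43.3113 − 24.3 = 19.0113.
The triangle = ½ × 16.249 × 19.0113 = 154.46.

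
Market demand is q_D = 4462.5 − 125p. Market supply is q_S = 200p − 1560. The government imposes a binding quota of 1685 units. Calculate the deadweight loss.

In inverse form: demand p = 35.7 − 0.008q, supply p = 7.8 + 0.005q.
Competitive equilibrium: 35.7 − 0.008q = 7.8 + 0.005q → q* = 2146.1538, p* = 18.5308.
At q = 1685: demand price = 35.7 − 0.008·1685 = 22.22; supply price = 7.8 + 0.005·1685 = 16.225.
Δq = 2146.1538 − 1685 = 461.1538; wedge = 22.22 − 16.225 = 5.995.
Welfare loss = ½ × 461.1538 × 5.995 = 1382.31.

1382.31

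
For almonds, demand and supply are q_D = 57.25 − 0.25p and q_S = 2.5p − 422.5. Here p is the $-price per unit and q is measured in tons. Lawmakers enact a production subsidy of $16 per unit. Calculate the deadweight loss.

$29.09

In inverse form: demand p = 229 − 4q, supply p = 169 + 0.4q.
Competitive equilibrium: 229 − 4q = 169 + 0.4q → q* = 13.6364, p* = 174.4545.
The subsidy lowers effective supply by 16: p = 153 + 0.4q.
New quantity: 229 − 4q = 153 + 0.4q → q' = 17.2727.
Overproduction Δq = 17.2727 − 13.6364 = 3.6363; wedge = subsidy = 16.
Deadweight loss = ½ × 3.6363 × 16 = $29.09.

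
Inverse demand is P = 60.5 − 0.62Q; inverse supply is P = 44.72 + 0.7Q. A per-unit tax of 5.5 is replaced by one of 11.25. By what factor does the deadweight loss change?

4.184

Competitive equilibrium: 60.5 − 0.62Q = 44.72 + 0.7Q → Q* = 11.9545, P* = 53.0882.
For a per-unit tax t: ΔQ = t/1.32, so DWL = ½·t·(t/1.32) = t²/2.64.
At t = 5.5: DWL = 11.458. At t = 11.25: DWL = 47.940.
Ratio = (11.25/5.5)² = 4.184.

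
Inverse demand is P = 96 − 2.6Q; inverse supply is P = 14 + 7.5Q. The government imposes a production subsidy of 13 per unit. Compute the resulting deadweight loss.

Competitive equilibrium: 96 − 2.6Q = 14 + 7.5Q → Q* = 8.1188, P* = 74.8911.
The subsidy lowers effective supply by 13: P = 1 + 7.5Q.
New quantity: 96 − 2.6Q = 1 + 7.5Q → Q' = 9.4059.
Overproduction ΔQ = 9.4059 − 8.1188 = 1.2871; wedge = subsidy = 13.
DWL = ½ × 1.2871 × 13 = 8.37.

8.37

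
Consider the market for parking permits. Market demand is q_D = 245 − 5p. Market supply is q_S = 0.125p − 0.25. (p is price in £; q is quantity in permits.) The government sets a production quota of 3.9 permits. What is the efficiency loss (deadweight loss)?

In inverse form: demand p = 49 − 0.2q, supply p = 2 + 8q.
Competitive equilibrium: 49 − 0.2q = 2 + 8q → q* = 5.7317, p* = 47.8537.
At q = 3.9: demand price = 49 − 0.2·3.9 = 48.22; supply price = 2 + 8·3.9 = 33.2.
Δq = 5.7317 − 3.9 = 1.8317; wedge = 48.22 − 33.2 = 15.02.
Deadweight loss = ½ × 1.8317 × 15.02 = £13.76.

£13.76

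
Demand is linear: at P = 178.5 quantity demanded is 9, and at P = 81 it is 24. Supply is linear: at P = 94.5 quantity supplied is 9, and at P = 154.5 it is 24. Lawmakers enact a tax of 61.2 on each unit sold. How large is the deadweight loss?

178.35

Demand slope = (81 − 178.5)/(24 − 9) = −6.5, so P = 237 − 6.5Q.
Supply slope = (154.5 − 94.5)/(24 − 9) = 4, so P = 58.5 + 4Q.
Competitive equilibrium: 237 − 6.5Q = 58.5 + 4Q → Q* = 17, P* = 126.5.
With the tax, the buyer price exceeds the seller price by 61.2: (237 − 6.5Q) − (58.5 + 4Q) = 61.2 → Q' = 11.17143.
ΔQ = 17 − 11.17143 = 5.82857; the wedge equals the tax, 61.2.
Welfare loss = ½ × 5.82857 × 61.2 = 178.35.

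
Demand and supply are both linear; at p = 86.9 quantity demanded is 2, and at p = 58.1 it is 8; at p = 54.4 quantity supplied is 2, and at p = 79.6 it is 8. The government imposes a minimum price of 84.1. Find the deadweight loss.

41.25

Demand slope = (58.1 − 86.9)/(8 − 2) = −4.8, so p = 96.5 − 4.8q.
Supply slope = (79.6 − 54.4)/(8 − 2) = 4.2, so p = 46 + 4.2q.
Competitive equilibrium: 96.5 − 4.8q = 46 + 4.2q → q* = 5.6111, p* = 69.5667.
At the floor p = 84.1, quantity demanded = (96.5 − 84.1)/4.8 = 2.5833.
Sellers' marginal cost at q' = 2.5833: 46 + 4.2·2.5833 = 56.8499.
Δq = 5.6111 − 2.5833 = 3.0278; wedge = 84.1 − 56.8499 = 27.2501.
Deadweight loss = ½ × 3.0278 × 27.2501 = 41.25.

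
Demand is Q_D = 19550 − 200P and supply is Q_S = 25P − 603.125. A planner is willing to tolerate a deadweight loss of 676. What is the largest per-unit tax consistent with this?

In inverse form: demand P = 97.75 − 0.005Q, supply P = 24.125 + 0.04Q.
Competitive equilibrium: 97.75 − 0.005Q = 24.125 + 0.04Q → Q* = 1636.1111, P* = 89.5694.
A tax t gives ΔQ = t/0.045 and wedge t, so DWL = t²/0.09.
t²/0.09 = 676 → t² = 60.84 → t = 7.8.

7.8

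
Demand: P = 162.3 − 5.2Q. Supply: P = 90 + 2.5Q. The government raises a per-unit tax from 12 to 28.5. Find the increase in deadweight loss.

43.39

Competitive equilibrium: 162.3 − 5.2Q = 90 + 2.5Q → Q* = 9.3896, P* = 113.474.
For a per-unit tax t: ΔQ = t/7.7, so DWL = ½·t·(t/7.7) = t²/15.4.
At t = 12: DWL = 9.351. At t = 28.5: DWL = 52.744.
Increase = 52.744 − 9.351 = 43.39.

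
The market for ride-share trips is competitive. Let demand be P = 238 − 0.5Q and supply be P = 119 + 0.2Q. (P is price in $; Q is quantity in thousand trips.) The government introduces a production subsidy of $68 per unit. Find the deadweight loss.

Competitive equilibrium: 238 − 0.5Q = 119 + 0.2Q → Q* = 170, P* = 153.
The subsidy lowers effective supply by 68: P = 51 + 0.2Q.
New quantity: 238 − 0.5Q = 51 + 0.2Q → Q' = 267.1429.
Overproduction ΔQ = 267.1429 − 170 = 97.1429; wedge = subsidy = 68.
DWL = ½ × 97.1429 × 68 = $3302.86 thousand.

$3302.86 thousand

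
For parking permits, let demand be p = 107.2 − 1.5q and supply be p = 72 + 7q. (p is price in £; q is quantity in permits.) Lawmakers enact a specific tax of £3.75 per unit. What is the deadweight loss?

Competitive equilibrium: 107.2 − 1.5q = 72 + 7q → q* = 4.1412, p* = 100.9882.
With the tax, the buyer price exceeds the seller price by 3.75: (107.2 − 1.5q) − (72 + 7q) = 3.75 → q' = 3.7.
Δq = 4.1412 − 3.7 = 0.4412; the wedge equals the tax, 3.75.
The triangle = ½ × 0.4412 × 3.75 = £0.83.

£0.83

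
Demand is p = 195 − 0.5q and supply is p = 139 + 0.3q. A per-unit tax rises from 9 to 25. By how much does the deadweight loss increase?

Competitive equilibrium: 195 − 0.5q = 139 + 0.3q → q* = 70, p* = 160.
For a per-unit tax t: Δq = t/0.8, so DWL = ½·t·(t/0.8) = t²/1.6.
At t = 9: DWL = 50.625. At t = 25: DWL = 390.625.
Increase = 390.625 − 50.625 = 340.

340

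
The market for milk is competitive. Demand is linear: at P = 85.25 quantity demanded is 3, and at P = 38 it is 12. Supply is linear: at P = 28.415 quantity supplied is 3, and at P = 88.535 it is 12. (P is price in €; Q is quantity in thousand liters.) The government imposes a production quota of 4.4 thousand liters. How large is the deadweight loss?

Demand slope = (38 − 85.25)/(12 − 3) = −5.25, so P = 101 − 5.25Q.
Supply slope = (88.535 − 28.415)/(12 − 3) = 6.68, so P = 8.375 + 6.68Q.
Competitive equilibrium: 101 − 5.25Q = 8.375 + 6.68Q → Q* = 7.764, P* = 60.2388.
At Q = 4.4: demand price = 101 − 5.25·4.4 = 77.9; supply price = 8.375 + 6.68·4.4 = 37.767.
ΔQ = 7.764 − 4.4 = 3.364; wedge = 77.9 − 37.767 = 40.133.
Deadweight loss = ½ × 3.364 × 40.133 = €67.50 thousand.

€67.50 thousand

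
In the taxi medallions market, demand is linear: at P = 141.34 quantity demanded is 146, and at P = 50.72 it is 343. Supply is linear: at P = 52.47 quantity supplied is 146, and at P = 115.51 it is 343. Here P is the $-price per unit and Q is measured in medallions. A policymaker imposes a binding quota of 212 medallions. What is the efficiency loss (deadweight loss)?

Demand slope = (50.72 − 141.34)/(343 − 146) = −0.46, so P = 208.5 − 0.46Q.
Supply slope = (115.51 − 52.47)/(343 − 146) = 0.32, so P = 5.75 + 0.32Q.
Competitive equilibrium: 208.5 − 0.46Q = 5.75 + 0.32Q → Q* = 259.9359, P* = 88.9295.
At Q = 212: demand price = 208.5 − 0.46·212 = 110.98; supply price = 5.75 + 0.32·212 = 73.59.
ΔQ = 259.9359 − 212 = 47.9359; wedge = 110.98 − 73.59 = 37.39.
Welfare loss = ½ × 47.9359 × 37.39 = $896.16.

$896.16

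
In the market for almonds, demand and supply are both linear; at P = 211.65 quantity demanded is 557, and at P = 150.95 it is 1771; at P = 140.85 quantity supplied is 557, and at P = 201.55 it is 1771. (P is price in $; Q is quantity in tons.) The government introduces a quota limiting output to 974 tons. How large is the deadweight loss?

$4234.05

Demand slope = (150.95 − 211.65)/(1771 − 557) = −0.05, so P = 239.5 − 0.05Q.
Supply slope = (201.55 − 140.85)/(1771 − 557) = 0.05, so P = 113 + 0.05Q.
Competitive equilibrium: 239.5 − 0.05Q = 113 + 0.05Q → Q* = 1265, P* = 176.25.
At Q = 974: demand price = 239.5 − 0.05·974 = 190.8; supply price = 113 + 0.05·974 = 161.7.
ΔQ = 1265 − 974 = 291; wedge = 190.8 − 161.7 = 29.1.
DWL = ½ × 291 × 29.1 = $4234.05.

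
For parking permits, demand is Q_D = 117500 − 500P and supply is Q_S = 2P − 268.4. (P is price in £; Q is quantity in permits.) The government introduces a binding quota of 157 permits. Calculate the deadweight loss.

In inverse form: demand P = 235 − 0.002Q, supply P = 134.2 + 0.5Q.
Competitive equilibrium: 235 − 0.002Q = 134.2 + 0.5Q → Q* = 200.7968, P* = 234.5984.
At Q = 157: demand price = 235 − 0.002·157 = 234.686; supply price = 134.2 + 0.5·157 = 212.7.
ΔQ = 200.7968 − 157 = 43.7968; wedge = 234.686 − 212.7 = 21.986.
Welfare loss = ½ × 43.7968 × 21.986 = £481.46.

£481.46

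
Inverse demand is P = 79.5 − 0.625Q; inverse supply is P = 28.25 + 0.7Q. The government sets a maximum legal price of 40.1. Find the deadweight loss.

Competitive equilibrium: 79.5 − 0.625Q = 28.25 + 0.7Q → Q* = 38.6792, P* = 55.3255.
At the ceiling P = 40.1, quantity supplied = (40.1 − 28.25)/0.7 = 16.9286.
Willingness to pay at Q' = 16.9286: 79.5 − 0.625·16.9286 = 68.9196.
ΔQ = 38.6792 − 16.9286 = 21.7506; wedge = 68.9196 − 40.1 = 28.8196.
Deadweight loss = ½ × 21.7506 × 28.8196 = 313.42.

313.42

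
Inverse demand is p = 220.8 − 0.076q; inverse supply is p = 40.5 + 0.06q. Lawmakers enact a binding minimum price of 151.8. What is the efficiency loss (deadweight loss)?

11872.17

Competitive equilibrium: 220.8 − 0.076q = 40.5 + 0.06q → q* = 1325.7353, p* = 120.0441.
At the floor p = 151.8, quantity demanded = (220.8 − 151.8)/0.076 = 907.8947.
Sellers' marginal cost at q' = 907.8947: 40.5 + 0.06·907.8947 = 94.9737.
Δq = 1325.7353 − 907.8947 = 417.8406; wedge = 151.8 − 94.9737 = 56.8263.
Welfare loss = ½ × 417.8406 × 56.8263 = 11872.17.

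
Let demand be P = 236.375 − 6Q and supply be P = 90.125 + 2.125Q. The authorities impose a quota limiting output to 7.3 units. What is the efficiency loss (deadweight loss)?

465.12

Competitive equilibrium: 236.375 − 6Q = 90.125 + 2.125Q → Q* = 18, P* = 128.375.
At Q = 7.3: demand price = 236.375 − 6·7.3 = 192.575; supply price = 90.125 + 2.125·7.3 = 105.6375.
ΔQ = 18 − 7.3 = 10.7; wedge = 192.575 − 105.6375 = 86.9375.
Deadweight loss = ½ × 10.7 × 86.9375 = 465.12.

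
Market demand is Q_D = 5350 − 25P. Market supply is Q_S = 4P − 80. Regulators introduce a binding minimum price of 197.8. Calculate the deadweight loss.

10103.28

In inverse form: demand P = 214 − 0.04Q, supply P = 20 + 0.25Q.
Competitive equilibrium: 214 − 0.04Q = 20 + 0.25Q → Q* = 668.9655, P* = 187.2414.
At the floor P = 197.8, quantity demanded = (214 − 197.8)/0.04 = 405.
Sellers' marginal cost at Q' = 405: 20 + 0.25·405 = 121.25.
ΔQ = 668.9655 − 405 = 263.9655; wedge = 197.8 − 121.25 = 76.55.
Deadweight loss = ½ × 263.9655 × 76.55 = 10103.28.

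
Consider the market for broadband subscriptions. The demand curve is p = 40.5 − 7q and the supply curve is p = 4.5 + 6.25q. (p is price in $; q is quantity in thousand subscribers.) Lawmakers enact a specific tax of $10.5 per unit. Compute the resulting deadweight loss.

Competitive equilibrium: 40.5 − 7q = 4.5 + 6.25q → q* = 2.717, p* = 21.4811.
With the tax, the buyer price exceeds the seller price by 10.5: (40.5 − 7q) − (4.5 + 6.25q) = 10.5 → q' = 1.9245.
Δq = 2.717 − 1.9245 = 0.7925; the wedge equals the tax, 10.5.
DWL = ½ × 0.7925 × 10.5 = $4.16 thousand.

$4.16 thousand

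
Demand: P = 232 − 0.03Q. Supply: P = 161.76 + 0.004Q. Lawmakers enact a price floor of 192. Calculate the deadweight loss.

9122.68

Competitive equilibrium: 232 − 0.03Q = 161.76 + 0.004Q → Q* = 2065.88235, P* = 170.02353.
At the floor P = 192, quantity demanded = (232 − 192)/0.03 = 1333.33333.
Sellers' marginal cost at Q' = 1333.33333: 161.76 + 0.004·1333.33333 = 167.09333.
ΔQ = 2065.88235 − 1333.33333 = 732.54902; wedge = 192 − 167.09333 = 24.90667.
DWL = ½ × 732.54902 × 24.90667 = 9122.68.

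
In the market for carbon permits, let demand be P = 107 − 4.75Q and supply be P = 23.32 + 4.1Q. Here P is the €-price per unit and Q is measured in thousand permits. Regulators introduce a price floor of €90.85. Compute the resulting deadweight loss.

Competitive equilibrium: 107 − 4.75Q = 23.32 + 4.1Q → Q* = 9.4554, P* = 62.087.
At the floor P = 90.85, quantity demanded = (107 − 90.85)/4.75 = 3.4.
Sellers' marginal cost at Q' = 3.4: 23.32 + 4.1·3.4 = 37.26.
ΔQ = 9.4554 − 3.4 = 6.0554; wedge = 90.85 − 37.26 = 53.59.
Welfare loss = ½ × 6.0554 × 53.59 = €162.25 thousand.

€162.25 thousand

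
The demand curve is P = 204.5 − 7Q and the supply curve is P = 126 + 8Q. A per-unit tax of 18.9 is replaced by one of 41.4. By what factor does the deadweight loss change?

Competitive equilibrium: 204.5 − 7Q = 126 + 8Q → Q* = 5.2333, P* = 167.8667.
For a per-unit tax t: ΔQ = t/15, so DWL = ½·t·(t/15) = t²/30.
At t = 18.9: DWL = 11.907. At t = 41.4: DWL = 57.132.
Ratio = (41.4/18.9)² = 4.798.

4.798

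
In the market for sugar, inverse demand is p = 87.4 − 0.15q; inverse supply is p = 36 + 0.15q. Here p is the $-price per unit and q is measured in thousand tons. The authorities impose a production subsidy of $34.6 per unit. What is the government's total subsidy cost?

$9918.67 thousand

Competitive equilibrium: 87.4 − 0.15q = 36 + 0.15q → q* = 171.3333, p* = 61.7.
The subsidy lowers effective supply by 34.6: p = 1.4 + 0.15q.
New quantity: 87.4 − 0.15q = 1.4 + 0.15q → q' = 286.6667.
Total subsidy cost = 34.6 × 286.6667 = $9918.67 thousand.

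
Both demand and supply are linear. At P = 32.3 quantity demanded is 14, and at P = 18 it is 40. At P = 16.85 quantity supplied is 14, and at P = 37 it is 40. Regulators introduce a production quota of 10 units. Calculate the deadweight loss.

Demand slope = (18 − 32.3)/(40 − 14) = −0.55, so P = 40 − 0.55Q.
Supply slope = (37 − 16.85)/(40 − 14) = 0.775, so P = 6 + 0.775Q.
Competitive equilibrium: 40 − 0.55Q = 6 + 0.775Q → Q* = 25.6604, P* = 25.8868.
At Q = 10: demand price = 40 − 0.55·10 = 34.5; supply price = 6 + 0.775·10 = 13.75.
ΔQ = 25.6604 − 10 = 15.6604; wedge = 34.5 − 13.75 = 20.75.
The triangle = ½ × 15.6604 × 20.75 = 162.48.

162.48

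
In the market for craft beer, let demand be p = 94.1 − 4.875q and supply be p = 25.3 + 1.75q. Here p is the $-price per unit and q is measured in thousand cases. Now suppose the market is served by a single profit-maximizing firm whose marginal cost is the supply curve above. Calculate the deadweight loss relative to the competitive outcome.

$64.20 thousand

Competitive equilibrium: 94.1 − 4.875q = 25.3 + 1.75q → q* = 10.3849, p* = 43.4736.
Marginal revenue: MR = 94.1 − 9.75q. Set MR = MC: 94.1 − 9.75q = 25.3 + 1.75q → q_m = 5.9826.
Price p_m = 94.1 − 4.875·5.9826 = 64.9348; MC(q_m) = 25.3 + 1.75·5.9826 = 35.7696.
Competitive q* = 10.3849, so Δq = 4.4023; wedge = 64.9348 − 35.7696 = 29.1652.
Welfare loss = ½ × 4.4023 × 29.1652 = $64.20 thousand.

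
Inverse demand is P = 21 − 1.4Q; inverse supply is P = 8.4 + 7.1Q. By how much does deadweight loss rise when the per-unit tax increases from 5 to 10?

Competitive equilibrium: 21 − 1.4Q = 8.4 + 7.1Q → Q* = 1.4824, P* = 18.9247.
For a per-unit tax t: ΔQ = t/8.5, so DWL = ½·t·(t/8.5) = t²/17.
At t = 5: DWL = 1.471. At t = 10: DWL = 5.882.
Increase = 5.882 − 1.471 = 4.41.

4.41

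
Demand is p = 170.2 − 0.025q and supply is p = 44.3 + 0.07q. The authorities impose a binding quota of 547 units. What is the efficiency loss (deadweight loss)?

Competitive equilibrium: 170.2 − 0.025q = 44.3 + 0.07q → q* = 1325.2632, p* = 137.0684.
At q = 547: demand price = 170.2 − 0.025·547 = 156.525; supply price = 44.3 + 0.07·547 = 82.59.
Δq = 1325.2632 − 547 = 778.2632; wedge = 156.525 − 82.59 = 73.935.
The triangle = ½ × 778.2632 × 73.935 = 28770.44.

28770.44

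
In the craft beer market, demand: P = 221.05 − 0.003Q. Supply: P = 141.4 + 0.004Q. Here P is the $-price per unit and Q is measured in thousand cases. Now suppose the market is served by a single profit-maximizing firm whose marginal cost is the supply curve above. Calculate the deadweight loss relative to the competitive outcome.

$40783.64 thousand

Competitive equilibrium: 221.05 − 0.003Q = 141.4 + 0.004Q → Q* = 11378.5714, P* = 186.9143.
Marginal revenue: MR = 221.05 − 0.006Q. Set MR = MC: 221.05 − 0.006Q = 141.4 + 0.004Q → Q_m = 7965.
Price P_m = 221.05 − 0.003·7965 = 197.155; MC(Q_m) = 141.4 + 0.004·7965 = 173.26.
Competitive Q* = 11378.5714, so ΔQ = 3413.5714; wedge = 197.155 − 173.26 = 23.895.
DWL = ½ × 3413.5714 × 23.895 = $40783.64 thousand.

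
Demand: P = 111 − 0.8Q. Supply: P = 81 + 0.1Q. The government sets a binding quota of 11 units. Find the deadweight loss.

224.45

Competitive equilibrium: 111 − 0.8Q = 81 + 0.1Q → Q* = 33.3333, P* = 84.3333.
At Q = 11: demand price = 111 − 0.8·11 = 102.2; supply price = 81 + 0.1·11 = 82.1.
ΔQ = 33.3333 − 11 = 22.3333; wedge = 102.2 − 82.1 = 20.1.
The triangle = ½ × 22.3333 × 20.1 = 224.45.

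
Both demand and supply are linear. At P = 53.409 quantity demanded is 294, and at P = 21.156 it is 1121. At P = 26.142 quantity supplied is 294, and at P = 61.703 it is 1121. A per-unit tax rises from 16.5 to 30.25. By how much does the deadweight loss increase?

Demand slope = (21.156 − 53.409)/(1121 − 294) = −0.039, so P = 64.875 − 0.039Q.
Supply slope = (61.703 − 26.142)/(1121 − 294) = 0.043, so P = 13.5 + 0.043Q.
Competitive equilibrium: 64.875 − 0.039Q = 13.5 + 0.043Q → Q* = 626.5244, P* = 40.4405.
For a per-unit tax t: ΔQ = t/0.082, so DWL = ½·t·(t/0.082) = t²/0.164.
At t = 16.5: DWL = 1660.061. At t = 30.25: DWL = 5579.649.
Increase = 5579.649 − 1660.061 = 3919.59.

3919.59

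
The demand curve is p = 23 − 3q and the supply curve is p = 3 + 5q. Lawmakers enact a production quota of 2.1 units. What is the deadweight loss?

0.64

Competitive equilibrium: 23 − 3q = 3 + 5q → q* = 2.5, p* = 15.5.
At q = 2.1: demand price = 23 − 3·2.1 = 16.7; supply price = 3 + 5·2.1 = 13.5.
Δq = 2.5 − 2.1 = 0.4; wedge = 16.7 − 13.5 = 3.2.
Deadweight loss = ½ × 0.4 × 3.2 = 0.64.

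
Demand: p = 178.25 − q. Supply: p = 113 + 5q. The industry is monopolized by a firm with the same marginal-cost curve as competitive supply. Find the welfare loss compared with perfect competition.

Competitive equilibrium: 178.25 − q = 113 + 5q → q* = 10.875, p* = 167.375.
Marginal revenue: MR = 178.25 − 2q. Set MR = MC: 178.25 − 2q = 113 + 5q → q_m = 9.3214.
Price p_m = 178.25 − 1·9.3214 = 168.9286; MC(q_m) = 113 + 5·9.3214 = 159.607.
Competitive q* = 10.875, so Δq = 1.5536; wedge = 168.9286 − 159.607 = 9.3216.
The triangle = ½ × 1.5536 × 9.3216 = 7.24.

7.24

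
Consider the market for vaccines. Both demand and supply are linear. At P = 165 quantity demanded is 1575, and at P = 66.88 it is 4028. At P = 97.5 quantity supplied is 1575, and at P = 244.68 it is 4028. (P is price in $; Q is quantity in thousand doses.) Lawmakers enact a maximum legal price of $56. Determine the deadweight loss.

Demand slope = (66.88 − 165)/(4028 − 1575) = −0.04, so P = 228 − 0.04Q.
Supply slope = (244.68 − 97.5)/(4028 − 1575) = 0.06, so P = 3 + 0.06Q.
Competitive equilibrium: 228 − 0.04Q = 3 + 0.06Q → Q* = 2250, P* = 138.
At the ceiling P = 56, quantity supplied = (56 − 3)/0.06 = 883.33333.
Willingness to pay at Q' = 883.33333: 228 − 0.04·883.33333 = 192.66667.
ΔQ = 2250 − 883.33333 = 1366.66667; wedge = 192.66667 − 56 = 136.66667.
DWL = ½ × 1366.66667 × 136.66667 = $93388.89 thousand.

$93388.89 thousand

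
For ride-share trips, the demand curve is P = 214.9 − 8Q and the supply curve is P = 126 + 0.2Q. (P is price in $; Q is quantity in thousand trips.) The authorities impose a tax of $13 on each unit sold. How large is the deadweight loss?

$10.30 thousand

Competitive equilibrium: 214.9 − 8Q = 126 + 0.2Q → Q* = 10.84146, P* = 128.16829.
With the tax, the buyer price exceeds the seller price by 13: (214.9 − 8Q) − (126 + 0.2Q) = 13 → Q' = 9.2561.
ΔQ = 10.84146 − 9.2561 = 1.58536; the wedge equals the tax, 13.
DWL = ½ × 1.58536 × 13 = $10.30 thousand.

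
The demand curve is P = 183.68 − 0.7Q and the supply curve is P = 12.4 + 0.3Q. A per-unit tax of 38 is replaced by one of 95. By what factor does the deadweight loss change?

6.25

Competitive equilibrium: 183.68 − 0.7Q = 12.4 + 0.3Q → Q* = 171.28, P* = 63.784.
For a per-unit tax t: ΔQ = t/1, so DWL = ½·t·(t/1) = t²/2.
At t = 38: DWL = 722. At t = 95: DWL = 4512.5.
Ratio = (95/38)² = 6.25.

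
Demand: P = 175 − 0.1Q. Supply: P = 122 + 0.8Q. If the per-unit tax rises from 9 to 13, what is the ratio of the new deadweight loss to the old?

2.086

Competitive equilibrium: 175 − 0.1Q = 122 + 0.8Q → Q* = 58.8889, P* = 169.1111.
For a per-unit tax t: ΔQ = t/0.9, so DWL = ½·t·(t/0.9) = t²/1.8.
At t = 9: DWL = 45. At t = 13: DWL = 93.889.
Ratio = (13/9)² = 2.086.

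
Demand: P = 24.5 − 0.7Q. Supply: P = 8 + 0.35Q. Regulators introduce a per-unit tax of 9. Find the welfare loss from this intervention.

38.57

Competitive equilibrium: 24.5 − 0.7Q = 8 + 0.35Q → Q* = 15.7143, P* = 13.5.
With the tax, the buyer price exceeds the seller price by 9: (24.5 − 0.7Q) − (8 + 0.35Q) = 9 → Q' = 7.1429.
ΔQ = 15.7143 − 7.1429 = 8.5714; the wedge equals the tax, 9.
The triangle = ½ × 8.5714 × 9 = 38.57.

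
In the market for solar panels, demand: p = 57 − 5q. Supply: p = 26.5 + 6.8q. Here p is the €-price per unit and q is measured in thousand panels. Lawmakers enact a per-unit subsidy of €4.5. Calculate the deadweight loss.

Competitive equilibrium: 57 − 5q = 26.5 + 6.8q → q* = 2.5847, p* = 44.0763.
The subsidy lowers effective supply by 4.5: p = 22 + 6.8q.
New quantity: 57 − 5q = 22 + 6.8q → q' = 2.9661.
Overproduction Δq = 2.9661 − 2.5847 = 0.3814; wedge = subsidy = 4.5.
Deadweight loss = ½ × 0.3814 × 4.5 = €0.86 thousand.

€0.86 thousand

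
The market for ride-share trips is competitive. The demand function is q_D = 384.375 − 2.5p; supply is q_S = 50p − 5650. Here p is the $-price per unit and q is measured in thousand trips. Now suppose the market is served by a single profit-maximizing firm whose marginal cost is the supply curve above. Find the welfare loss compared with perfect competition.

$470.40 thousand

In inverse form: demand p = 153.75 − 0.4q, supply p = 113 + 0.02q.
Competitive equilibrium: 153.75 − 0.4q = 113 + 0.02q → q* = 97.0238, p* = 114.9405.
Marginal revenue: MR = 153.75 − 0.8q. Set MR = MC: 153.75 − 0.8q = 113 + 0.02q → q_m = 49.6951.
Price p_m = 153.75 − 0.4·49.6951 = 133.872; MC(q_m) = 113 + 0.02·49.6951 = 113.9939.
Competitive q* = 97.0238, so Δq = 47.3287; wedge = 133.872 − 113.9939 = 19.8781.
Deadweight loss = ½ × 47.3287 × 19.8781 = $470.40 thousand.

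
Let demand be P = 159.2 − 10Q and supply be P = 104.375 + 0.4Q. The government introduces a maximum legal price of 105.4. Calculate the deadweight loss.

Competitive equilibrium: 159.2 − 10Q = 104.375 + 0.4Q → Q* = 5.2716, P* = 106.4837.
At the ceiling P = 105.4, quantity supplied = (105.4 − 104.375)/0.4 = 2.5625.
Willingness to pay at Q' = 2.5625: 159.2 − 10·2.5625 = 133.575.
ΔQ = 5.2716 − 2.5625 = 2.7091; wedge = 133.575 − 105.4 = 28.175.
Welfare loss = ½ × 2.7091 × 28.175 = 38.16.

38.16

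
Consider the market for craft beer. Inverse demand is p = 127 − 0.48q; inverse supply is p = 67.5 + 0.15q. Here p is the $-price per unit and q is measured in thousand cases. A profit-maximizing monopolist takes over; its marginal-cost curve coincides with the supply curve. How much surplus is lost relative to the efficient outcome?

$525.41 thousand

Competitive equilibrium: 127 − 0.48q = 67.5 + 0.15q → q* = 94.4444, p* = 81.6667.
Marginal revenue: MR = 127 − 0.96q. Set MR = MC: 127 − 0.96q = 67.5 + 0.15q → q_m = 53.6036.
Price p_m = 127 − 0.48·53.6036 = 101.2703; MC(q_m) = 67.5 + 0.15·53.6036 = 75.5405.
Competitive q* = 94.4444, so Δq = 40.8408; wedge = 101.2703 − 75.5405 = 25.7298.
Welfare loss = ½ × 40.8408 × 25.7298 = $525.41 thousand.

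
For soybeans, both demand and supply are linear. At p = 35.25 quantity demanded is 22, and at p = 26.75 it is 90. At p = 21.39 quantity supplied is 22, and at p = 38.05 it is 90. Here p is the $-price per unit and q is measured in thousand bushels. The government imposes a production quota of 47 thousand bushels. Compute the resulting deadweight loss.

Demand slope = (26.75 − 35.25)/(90 − 22) = −0.125, so p = 38 − 0.125q.
Supply slope = (38.05 − 21.39)/(90 − 22) = 0.245, so p = 16 + 0.245q.
Competitive equilibrium: 38 − 0.125q = 16 + 0.245q → q* = 59.4595, p* = 30.5676.
At q = 47: demand price = 38 − 0.125·47 = 32.125; supply price = 16 + 0.245·47 = 27.515.
Δq = 59.4595 − 47 = 12.4595; wedge = 32.125 − 27.515 = 4.61.
DWL = ½ × 12.4595 × 4.61 = $28.72 thousand.

$28.72 thousand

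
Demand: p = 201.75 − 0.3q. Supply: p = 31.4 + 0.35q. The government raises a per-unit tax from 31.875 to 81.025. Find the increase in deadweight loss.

Competitive equilibrium: 201.75 − 0.3q = 31.4 + 0.35q → q* = 262.0769, p* = 123.1269.
For a per-unit tax t: Δq = t/0.65, so DWL = ½·t·(t/0.65) = t²/1.3.
At t = 31.875: DWL = 781.55. At t = 81.025: DWL = 5050.039.
Increase = 5050.039 − 781.55 = 4268.49.

4268.49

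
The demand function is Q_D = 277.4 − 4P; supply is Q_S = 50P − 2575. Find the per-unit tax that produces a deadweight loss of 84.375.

In inverse form: demand P = 69.35 − 0.25Q, supply P = 51.5 + 0.02Q.
Competitive equilibrium: 69.35 − 0.25Q = 51.5 + 0.02Q → Q* = 66.1111, P* = 52.8222.
A tax t gives ΔQ = t/0.27 and wedge t, so DWL = t²/0.54.
t²/0.54 = 84.375 → t² = 45.5625 → t = 6.75.

6.75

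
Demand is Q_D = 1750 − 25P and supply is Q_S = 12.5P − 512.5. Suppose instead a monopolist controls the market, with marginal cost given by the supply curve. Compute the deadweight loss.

219.01

In inverse form: demand P = 70 − 0.04Q, supply P = 41 + 0.08Q.
Competitive equilibrium: 70 − 0.04Q = 41 + 0.08Q → Q* = 241.6667, P* = 60.3333.
Marginal revenue: MR = 70 − 0.08Q. Set MR = MC: 70 − 0.08Q = 41 + 0.08Q → Q_m = 181.25.
Price P_m = 70 − 0.04·181.25 = 62.75; MC(Q_m) = 41 + 0.08·181.25 = 55.5.
Competitive Q* = 241.6667, so ΔQ = 60.4167; wedge = 62.75 − 55.5 = 7.25.
The triangle = ½ × 60.4167 × 7.25 = 219.01.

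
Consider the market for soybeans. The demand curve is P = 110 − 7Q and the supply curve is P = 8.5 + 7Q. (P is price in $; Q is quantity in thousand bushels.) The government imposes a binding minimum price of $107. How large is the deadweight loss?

$325.72 thousand

Competitive equilibrium: 110 − 7Q = 8.5 + 7Q → Q* = 7.25, P* = 59.25.
At the floor P = 107, quantity demanded = (110 − 107)/7 = 0.4286.
Sellers' marginal cost at Q' = 0.4286: 8.5 + 7·0.4286 = 11.5002.
ΔQ = 7.25 − 0.4286 = 6.8214; wedge = 107 − 11.5002 = 95.4998.
Deadweight loss = ½ × 6.8214 × 95.4998 = $325.72 thousand.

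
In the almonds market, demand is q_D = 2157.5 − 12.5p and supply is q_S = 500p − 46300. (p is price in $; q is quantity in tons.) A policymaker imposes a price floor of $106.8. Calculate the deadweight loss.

$961.15

In inverse form: demand p = 172.6 − 0.08q, supply p = 92.6 + 0.002q.
Competitive equilibrium: 172.6 − 0.08q = 92.6 + 0.002q → q* = 975.6098, p* = 94.5512.
At the floor p = 106.8, quantity demanded = (172.6 − 106.8)/0.08 = 822.5.
Sellers' marginal cost at q' = 822.5: 92.6 + 0.002·822.5 = 94.245.
Δq = 975.6098 − 822.5 = 153.1098; wedge = 106.8 − 94.245 = 12.555.
Deadweight loss = ½ × 153.1098 × 12.555 = $961.15.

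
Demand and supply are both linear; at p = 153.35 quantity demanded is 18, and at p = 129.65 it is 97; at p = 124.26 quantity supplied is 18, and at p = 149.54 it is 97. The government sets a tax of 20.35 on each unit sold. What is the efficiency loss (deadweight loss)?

Demand slope = (129.65 − 153.35)/(97 − 18) = −0.3, so p = 158.75 − 0.3q.
Supply slope = (149.54 − 124.26)/(97 − 18) = 0.32, so p = 118.5 + 0.32q.
Competitive equilibrium: 158.75 − 0.3q = 118.5 + 0.32q → q* = 64.9194, p* = 139.2742.
With the tax, the buyer price exceeds the seller price by 20.35: (158.75 − 0.3q) − (118.5 + 0.32q) = 20.35 → q' = 32.0968.
Δq = 64.9194 − 32.0968 = 32.8226; the wedge equals the tax, 20.35.
The triangle = ½ × 32.8226 × 20.35 = 333.97.

333.97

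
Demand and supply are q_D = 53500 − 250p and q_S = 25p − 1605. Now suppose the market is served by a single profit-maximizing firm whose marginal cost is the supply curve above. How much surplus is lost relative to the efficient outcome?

In inverse form: demand p = 214 − 0.004q, supply p = 64.2 + 0.04q.
Competitive equilibrium: 214 − 0.004q = 64.2 + 0.04q → q* = 3404.54545, p* = 200.38182.
Marginal revenue: MR = 214 − 0.008q. Set MR = MC: 214 − 0.008q = 64.2 + 0.04q → q_m = 3120.83333.
Price p_m = 214 − 0.004·3120.83333 = 201.51667; MC(q_m) = 64.2 + 0.04·3120.83333 = 189.03333.
Competitive q* = 3404.54545, so Δq = 283.71212; wedge = 201.51667 − 189.03333 = 12.48334.
DWL = ½ × 283.71212 × 12.48334 = 1770.84.

1770.84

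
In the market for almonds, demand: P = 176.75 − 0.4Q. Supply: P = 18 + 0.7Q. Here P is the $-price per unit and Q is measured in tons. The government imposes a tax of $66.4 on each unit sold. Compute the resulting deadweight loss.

$2004.07

Competitive equilibrium: 176.75 − 0.4Q = 18 + 0.7Q → Q* = 144.3182, P* = 119.0227.
With the tax, the buyer price exceeds the seller price by 66.4: (176.75 − 0.4Q) − (18 + 0.7Q) = 66.4 → Q' = 83.9545.
ΔQ = 144.3182 − 83.9545 = 60.3637; the wedge equals the tax, 66.4.
The triangle = ½ × 60.3637 × 66.4 = $2004.07.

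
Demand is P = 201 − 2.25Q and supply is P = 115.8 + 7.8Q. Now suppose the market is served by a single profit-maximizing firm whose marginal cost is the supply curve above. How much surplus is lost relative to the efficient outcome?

Competitive equilibrium: 201 − 2.25Q = 115.8 + 7.8Q → Q* = 8.47761, P* = 181.92537.
Marginal revenue: MR = 201 − 4.5Q. Set MR = MC: 201 − 4.5Q = 115.8 + 7.8Q → Q_m = 6.92683.
Price P_m = 201 − 2.25·6.92683 = 185.41463; MC(Q_m) = 115.8 + 7.8·6.92683 = 169.82927.
Competitive Q* = 8.47761, so ΔQ = 1.55078; wedge = 185.41463 − 169.82927 = 15.58536.
The triangle = ½ × 1.55078 × 15.58536 = 12.08.

12.08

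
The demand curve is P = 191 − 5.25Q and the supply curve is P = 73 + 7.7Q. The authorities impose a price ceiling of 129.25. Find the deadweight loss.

Competitive equilibrium: 191 − 5.25Q = 73 + 7.7Q → Q* = 9.112, P* = 143.1622.
At the ceiling P = 129.25, quantity supplied = (129.25 − 73)/7.7 = 7.3052.
Willingness to pay at Q' = 7.3052: 191 − 5.25·7.3052 = 152.6477.
ΔQ = 9.112 − 7.3052 = 1.8068; wedge = 152.6477 − 129.25 = 23.3977.
The triangle = ½ × 1.8068 × 23.3977 = 21.14.

21.14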